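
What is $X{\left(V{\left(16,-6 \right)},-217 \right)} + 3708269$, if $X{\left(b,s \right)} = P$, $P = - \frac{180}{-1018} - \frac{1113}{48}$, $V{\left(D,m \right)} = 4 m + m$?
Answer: $\frac{30199955337}{8144} \approx 3.7082 \cdot 10^{6}$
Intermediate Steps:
$V{\left(D,m \right)} = 5 m$
$P = - \frac{187399}{8144}$ ($P = \left(-180\right) \left(- \frac{1}{1018}\right) - \frac{371}{16} = \frac{90}{509} - \frac{371}{16} = - \frac{187399}{8144} \approx -23.011$)
$X{\left(b,s \right)} = - \frac{187399}{8144}$
$X{\left(V{\left(16,-6 \right)},-217 \right)} + 3708269 = - \frac{187399}{8144} + 3708269 = \frac{30199955337}{8144}$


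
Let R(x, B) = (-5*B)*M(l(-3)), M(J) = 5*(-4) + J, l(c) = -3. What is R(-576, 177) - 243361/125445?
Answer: 2553189614/125445 ≈ 20353.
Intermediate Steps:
M(J) = -20 + J
R(x, B) = 115*B (R(x, B) = (-5*B)*(-20 - 3) = -5*B*(-23) = 115*B)
R(-576, 177) - 243361/125445 = 115*177 - 243361/125445 = 20355 - 243361/125445 = 2553189614/125445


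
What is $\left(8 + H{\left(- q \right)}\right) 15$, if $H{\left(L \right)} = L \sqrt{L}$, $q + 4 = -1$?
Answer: $120 + 75 \sqrt{5} \approx 287.71$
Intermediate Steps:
$q = -5$ ($q = -4 - 1 = -5$)
$H{\left(L \right)} = L^{\frac{3}{2}}$
$\left(8 + H{\left(- q \right)}\right) 15 = \left(8 + \left(\left(-1\right) \left(-5\right)\right)^{\frac{3}{2}}\right) 15 = \left(8 + 5^{\frac{3}{2}}\right) 15 = \left(8 + 5 \sqrt{5}\right) 15 = 120 + 75 \sqrt{5}$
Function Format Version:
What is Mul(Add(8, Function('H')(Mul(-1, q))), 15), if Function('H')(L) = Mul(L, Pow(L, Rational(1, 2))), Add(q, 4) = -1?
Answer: Add(120, Mul(75, Pow(5, Rational(1, 2)))) ≈ 287.71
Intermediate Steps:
q = -5 (q = Add(-4, -1) = -5)
Function('H')(L) = Pow(L, Rational(3, 2))
Mul(Add(8, Function('H')(Mul(-1, q))), 15) = Mul(Add(8, Pow(Mul(-1, -5), Rational(3, 2))), 15) = Mul(Add(8, Pow(5, Rational(3, 2))), 15) = Mul(Add(8, Mul(5, Pow(5, Rational(1, 2)))), 15) = Add(120, Mul(75, Pow(5, Rational(1, 2))))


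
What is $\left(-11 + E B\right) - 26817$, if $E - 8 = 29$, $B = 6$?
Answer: $-26606$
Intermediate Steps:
$E = 37$ ($E = 8 + 29 = 37$)
$\left(-11 + E B\right) - 26817 = \left(-11 + 37 \cdot 6\right) - 26817 = \left(-11 + 222\right) - 26817 = 211 - 26817 = -26606$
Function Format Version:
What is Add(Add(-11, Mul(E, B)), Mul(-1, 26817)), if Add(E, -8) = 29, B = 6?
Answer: -26606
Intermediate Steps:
E = 37 (E = Add(8, 29) = 37)
Add(Add(-11, Mul(E, B)), Mul(-1, 26817)) = Add(Add(-11, Mul(37, 6)), Mul(-1, 26817)) = Add(Add(-11, 222), -26817) = Add(211, -26817) = -26606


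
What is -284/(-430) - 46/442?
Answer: 26437/47515 ≈ 0.55639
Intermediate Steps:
-284/(-430) - 46/442 = -284*(-1/430) - 46*1/442 = 142/215 - 23/221 = 26437/47515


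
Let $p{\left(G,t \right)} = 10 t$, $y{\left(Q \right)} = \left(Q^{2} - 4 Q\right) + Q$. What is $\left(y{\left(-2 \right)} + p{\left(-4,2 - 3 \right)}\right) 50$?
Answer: $0$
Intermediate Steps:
$y{\left(Q \right)} = Q^{2} - 3 Q$
$\left(y{\left(-2 \right)} + p{\left(-4,2 - 3 \right)}\right) 50 = \left(- 2 \left(-3 - 2\right) + 10 \left(2 - 3\right)\right) 50 = \left(\left(-2\right) \left(-5\right) + 10 \left(-1\right)\right) 50 = \left(10 - 10\right) 50 = 0 \cdot 50 = 0$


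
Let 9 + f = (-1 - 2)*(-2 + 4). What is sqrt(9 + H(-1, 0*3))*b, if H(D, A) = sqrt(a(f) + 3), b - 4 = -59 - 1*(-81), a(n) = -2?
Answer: 26*sqrt(10) ≈ 82.219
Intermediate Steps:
f = -15 (f = -9 + (-1 - 2)*(-2 + 4) = -9 - 3*2 = -9 - 6 = -15)
b = 26 (b = 4 + (-59 - 1*(-81)) = 4 + (-59 + 81) = 4 + 22 = 26)
H(D, A) = 1 (H(D, A) = sqrt(-2 + 3) = sqrt(1) = 1)
sqrt(9 + H(-1, 0*3))*b = sqrt(9 + 1)*26 = sqrt(10)*26 = 26*sqrt(10)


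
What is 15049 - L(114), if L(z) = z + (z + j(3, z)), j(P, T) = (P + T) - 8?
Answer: 14712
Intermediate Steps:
j(P, T) = -8 + P + T
L(z) = -5 + 3*z (L(z) = z + (z + (-8 + 3 + z)) = z + (z + (-5 + z)) = z + (-5 + 2*z) = -5 + 3*z)
15049 - L(114) = 15049 - (-5 + 3*114) = 15049 - (-5 + 342) = 15049 - 1*337 = 15049 - 337 = 14712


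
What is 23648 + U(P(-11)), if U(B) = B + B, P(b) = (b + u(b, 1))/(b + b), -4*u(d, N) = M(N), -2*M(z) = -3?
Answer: 2081115/88 ≈ 23649.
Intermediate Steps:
M(z) = 3/2 (M(z) = -½*(-3) = 3/2)
u(d, N) = -3/8 (u(d, N) = -¼*3/2 = -3/8)
P(b) = (-3/8 + b)/(2*b) (P(b) = (b - 3/8)/(b + b) = (-3/8 + b)/((2*b)) = (-3/8 + b)*(1/(2*b)) = (-3/8 + b)/(2*b))
U(B) = 2*B
23648 + U(P(-11)) = 23648 + 2*((1/16)*(-3 + 8*(-11))/(-11)) = 23648 + 2*((1/16)*(-1/11)*(-3 - 88)) = 23648 + 2*((1/16)*(-1/11)*(-91)) = 23648 + 2*(91/176) = 23648 + 91/88 = 2081115/88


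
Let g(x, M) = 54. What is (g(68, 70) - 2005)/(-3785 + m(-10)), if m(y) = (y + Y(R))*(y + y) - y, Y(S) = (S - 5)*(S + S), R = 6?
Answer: 1951/3815 ≈ 0.51140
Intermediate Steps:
Y(S) = 2*S*(-5 + S) (Y(S) = (-5 + S)*(2*S) = 2*S*(-5 + S))
m(y) = -y + 2*y*(12 + y) (m(y) = (y + 2*6*(-5 + 6))*(y + y) - y = (y + 2*6*1)*(2*y) - y = (y + 12)*(2*y) - y = (12 + y)*(2*y) - y = 2*y*(12 + y) - y = -y + 2*y*(12 + y))
(g(68, 70) - 2005)/(-3785 + m(-10)) = (54 - 2005)/(-3785 - 10*(23 + 2*(-10))) = -1951/(-3785 - 10*(23 - 20)) = -1951/(-3785 - 10*3) = -1951/(-3785 - 30) = -1951/(-3815) = -1951*(-1/3815) = 1951/3815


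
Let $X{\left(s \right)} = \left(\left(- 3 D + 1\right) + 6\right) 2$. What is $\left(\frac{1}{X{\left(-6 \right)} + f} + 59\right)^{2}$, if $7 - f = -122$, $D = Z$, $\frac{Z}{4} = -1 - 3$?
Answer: $\frac{198866404}{57121} \approx 3481.5$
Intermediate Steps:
$Z = -16$ ($Z = 4 \left(-1 - 3\right) = 4 \left(-4\right) = -16$)
$D = -16$
$f = 129$ ($f = 7 - -122 = 7 + 122 = 129$)
$X{\left(s \right)} = 110$ ($X{\left(s \right)} = \left(\left(\left(-3\right) \left(-16\right) + 1\right) + 6\right) 2 = \left(\left(48 + 1\right) + 6\right) 2 = \left(49 + 6\right) 2 = 55 \cdot 2 = 110$)
$\left(\frac{1}{X{\left(-6 \right)} + f} + 59\right)^{2} = \left(\frac{1}{110 + 129} + 59\right)^{2} = \left(\frac{1}{239} + 59\right)^{2} = \left(\frac{14102}{239}\right)^{2} = \frac{198866404}{57121}$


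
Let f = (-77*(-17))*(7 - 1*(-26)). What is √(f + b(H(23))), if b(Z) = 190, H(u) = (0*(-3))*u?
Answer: √43387 ≈ 208.30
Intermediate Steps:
H(u) = 0 (H(u) = 0*u = 0)
f = 43197 (f = 1309*(7 + 26) = 1309*33 = 43197)
√(f + b(H(23))) = √(43197 + 190) = √43387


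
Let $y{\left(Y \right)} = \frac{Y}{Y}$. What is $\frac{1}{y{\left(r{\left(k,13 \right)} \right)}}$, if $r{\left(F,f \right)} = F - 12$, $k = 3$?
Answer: $1$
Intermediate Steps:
$r{\left(F,f \right)} = -12 + F$ ($r{\left(F,f \right)} = F - 12 = -12 + F$)
$y{\left(Y \right)} = 1$
$\frac{1}{y{\left(r{\left(k,13 \right)} \right)}} = 1^{-1} = 1$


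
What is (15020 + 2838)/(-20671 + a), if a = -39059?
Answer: -8929/29865 ≈ -0.29898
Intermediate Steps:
(15020 + 2838)/(-20671 + a) = (15020 + 2838)/(-20671 - 39059) = 17858/(-59730) = 17858*(-1/59730) = -8929/29865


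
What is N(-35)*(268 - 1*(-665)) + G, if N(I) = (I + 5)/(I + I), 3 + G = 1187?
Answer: 11087/7 ≈ 1583.9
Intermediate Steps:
G = 1184 (G = -3 + 1187 = 1184)
N(I) = (5 + I)/(2*I) (N(I) = (5 + I)/((2*I)) = (5 + I)*(1/(2*I)) = (5 + I)/(2*I))
N(-35)*(268 - 1*(-665)) + G = ((½)*(5 - 35)/(-35))*(268 - 1*(-665)) + 1184 = ((½)*(-1/35)*(-30))*(268 + 665) + 1184 = (3/7)*933 + 1184 = 2799/7 + 1184 = 11087/7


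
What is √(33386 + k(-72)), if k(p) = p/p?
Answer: √33387 ≈ 182.72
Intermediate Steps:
k(p) = 1
√(33386 + k(-72)) = √(33386 + 1) = √33387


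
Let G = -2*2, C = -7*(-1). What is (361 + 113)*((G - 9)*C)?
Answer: -43134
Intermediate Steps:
C = 7
G = -4
(361 + 113)*((G - 9)*C) = (361 + 113)*((-4 - 9)*7) = 474*(-13*7) = 474*(-91) = -43134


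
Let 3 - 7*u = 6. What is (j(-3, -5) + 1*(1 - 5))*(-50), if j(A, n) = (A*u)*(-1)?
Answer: 1850/7 ≈ 264.29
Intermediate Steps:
u = -3/7 (u = 3/7 - ⅐*6 = 3/7 - 6/7 = -3/7 ≈ -0.42857)
j(A, n) = 3*A/7 (j(A, n) = (A*(-3/7))*(-1) = -3*A/7*(-1) = 3*A/7)
(j(-3, -5) + 1*(1 - 5))*(-50) = ((3/7)*(-3) + 1*(1 - 5))*(-50) = (-9/7 + 1*(-4))*(-50) = (-9/7 - 4)*(-50) = -37/7*(-50) = 1850/7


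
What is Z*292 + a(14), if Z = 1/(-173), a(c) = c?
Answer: 2130/173 ≈ 12.312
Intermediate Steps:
Z = -1/173 ≈ -0.0057803
Z*292 + a(14) = -1/173*292 + 14 = -292/173 + 14 = 2130/173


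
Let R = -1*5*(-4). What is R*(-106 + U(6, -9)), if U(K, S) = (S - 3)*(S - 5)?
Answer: 1240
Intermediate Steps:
R = 20 (R = -5*(-4) = 20)
U(K, S) = (-5 + S)*(-3 + S) (U(K, S) = (-3 + S)*(-5 + S) = (-5 + S)*(-3 + S))
R*(-106 + U(6, -9)) = 20*(-106 + (15 + (-9)**2 - 8*(-9))) = 20*(-106 + (15 + 81 + 72)) = 20*(-106 + 168) = 20*62 = 1240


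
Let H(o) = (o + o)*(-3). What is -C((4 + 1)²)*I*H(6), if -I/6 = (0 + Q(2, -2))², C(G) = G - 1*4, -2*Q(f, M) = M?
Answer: -4536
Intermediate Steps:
Q(f, M) = -M/2
C(G) = -4 + G (C(G) = G - 4 = -4 + G)
I = -6 (I = -6*(0 - ½*(-2))² = -6*(0 + 1)² = -6*1² = -6*1 = -6)
H(o) = -6*o (H(o) = (2*o)*(-3) = -6*o)
-C((4 + 1)²)*I*H(6) = -(-4 + (4 + 1)²)*(-6)*(-6*6) = -(-4 + 5²)*(-6)*(-36) = -(-4 + 25)*(-6)*(-36) = -21*(-6)*(-36) = -(-126)*(-36) = -1*4536 = -4536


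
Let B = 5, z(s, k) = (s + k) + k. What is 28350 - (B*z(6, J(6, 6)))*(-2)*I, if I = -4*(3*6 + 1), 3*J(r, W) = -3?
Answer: 25310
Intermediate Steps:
J(r, W) = -1 (J(r, W) = (⅓)*(-3) = -1)
z(s, k) = s + 2*k (z(s, k) = (k + s) + k = s + 2*k)
I = -76 (I = -4*(18 + 1) = -4*19 = -76)
28350 - (B*z(6, J(6, 6)))*(-2)*I = 28350 - (5*(6 + 2*(-1)))*(-2)*(-76) = 28350 - (5*(6 - 2))*(-2)*(-76) = 28350 - (5*4)*(-2)*(-76) = 28350 - 20*(-2)*(-76) = 28350 - (-40)*(-76) = 28350 - 1*3040 = 28350 - 3040 = 25310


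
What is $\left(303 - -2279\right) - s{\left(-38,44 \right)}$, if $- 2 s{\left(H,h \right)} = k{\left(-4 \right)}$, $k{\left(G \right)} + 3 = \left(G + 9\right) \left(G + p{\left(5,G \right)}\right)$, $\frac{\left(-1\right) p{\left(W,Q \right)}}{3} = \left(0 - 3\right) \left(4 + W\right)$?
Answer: $2773$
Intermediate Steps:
$p{\left(W,Q \right)} = 36 + 9 W$ ($p{\left(W,Q \right)} = - 3 \left(0 - 3\right) \left(4 + W\right) = - 3 \left(- 3 \left(4 + W\right)\right) = - 3 \left(-12 - 3 W\right) = 36 + 9 W$)
$k{\left(G \right)} = -3 + \left(9 + G\right) \left(81 + G\right)$ ($k{\left(G \right)} = -3 + \left(G + 9\right) \left(G + \left(36 + 9 \cdot 5\right)\right) = -3 + \left(9 + G\right) \left(G + \left(36 + 45\right)\right) = -3 + \left(9 + G\right) \left(G + 81\right) = -3 + \left(9 + G\right) \left(81 + G\right)$)
$s{\left(H,h \right)} = -191$ ($s{\left(H,h \right)} = - \frac{726 + \left(-4\right)^{2} + 90 \left(-4\right)}{2} = - \frac{726 + 16 - 360}{2} = \left(- \frac{1}{2}\right) 382 = -191$)
$\left(303 - -2279\right) - s{\left(-38,44 \right)} = \left(303 - -2279\right) - -191 = \left(303 + 2279\right) + 191 = 2582 + 191 = 2773$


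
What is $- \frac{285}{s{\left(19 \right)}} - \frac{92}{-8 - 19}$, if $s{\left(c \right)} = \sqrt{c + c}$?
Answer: $\frac{92}{27} - \frac{15 \sqrt{38}}{2} \approx -42.826$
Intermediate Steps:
$s{\left(c \right)} = \sqrt{2} \sqrt{c}$ ($s{\left(c \right)} = \sqrt{2 c} = \sqrt{2} \sqrt{c}$)
$- \frac{285}{s{\left(19 \right)}} - \frac{92}{-8 - 19} = - \frac{285}{\sqrt{2} \sqrt{19}} - \frac{92}{-8 - 19} = - \frac{285}{\sqrt{38}} - \frac{92}{-8 - 19} = - 285 \frac{\sqrt{38}}{38} - \frac{92}{-27} = - \frac{15 \sqrt{38}}{2} - - \frac{92}{27} = - \frac{15 \sqrt{38}}{2} + \frac{92}{27} = \frac{92}{27} - \frac{15 \sqrt{38}}{2}$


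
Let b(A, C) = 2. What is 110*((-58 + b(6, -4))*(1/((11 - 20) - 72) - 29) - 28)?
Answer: 14226520/81 ≈ 1.7564e+5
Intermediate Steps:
110*((-58 + b(6, -4))*(1/((11 - 20) - 72) - 29) - 28) = 110*((-58 + 2)*(1/((11 - 20) - 72) - 29) - 28) = 110*(-56*(1/(-9 - 72) - 29) - 28) = 110*(-56*(1/(-81) - 29) - 28) = 110*(-56*(-1/81 - 29) - 28) = 110*(-56*(-2350/81) - 28) = 110*(131600/81 - 28) = 110*(129332/81) = 14226520/81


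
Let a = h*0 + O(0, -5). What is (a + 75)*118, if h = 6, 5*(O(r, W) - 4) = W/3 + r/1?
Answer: 27848/3 ≈ 9282.7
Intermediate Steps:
O(r, W) = 4 + r/5 + W/15 (O(r, W) = 4 + (W/3 + r/1)/5 = 4 + (W*(⅓) + r*1)/5 = 4 + (W/3 + r)/5 = 4 + (r + W/3)/5 = 4 + (r/5 + W/15) = 4 + r/5 + W/15)
a = 11/3 (a = 6*0 + (4 + (⅕)*0 + (1/15)*(-5)) = 0 + (4 + 0 - ⅓) = 0 + 11/3 = 11/3 ≈ 3.6667)
(a + 75)*118 = (11/3 + 75)*118 = (236/3)*118 = 27848/3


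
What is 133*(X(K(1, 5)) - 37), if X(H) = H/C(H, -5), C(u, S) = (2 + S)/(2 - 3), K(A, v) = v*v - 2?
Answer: -11704/3 ≈ -3901.3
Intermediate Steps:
K(A, v) = -2 + v² (K(A, v) = v² - 2 = -2 + v²)
C(u, S) = -2 - S (C(u, S) = (2 + S)/(-1) = (2 + S)*(-1) = -2 - S)
X(H) = H/3 (X(H) = H/(-2 - 1*(-5)) = H/(-2 + 5) = H/3)
133*(X(K(1, 5)) - 37) = 133*((-2 + 5²)/3 - 37) = 133*((-2 + 25)/3 - 37) = 133*((⅓)*23 - 37) = 133*(23/3 - 37) = 133*(-88/3) = -11704/3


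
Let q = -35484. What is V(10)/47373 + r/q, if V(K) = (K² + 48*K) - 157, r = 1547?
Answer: -19425433/560327844 ≈ -0.034668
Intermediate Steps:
V(K) = -157 + K² + 48*K
V(10)/47373 + r/q = (-157 + 10² + 48*10)/47373 + 1547/(-35484) = (-157 + 100 + 480)*(1/47373) + 1547*(-1/35484) = 423*(1/47373) - 1547/35484 = 141/15791 - 1547/35484 = -19425433/560327844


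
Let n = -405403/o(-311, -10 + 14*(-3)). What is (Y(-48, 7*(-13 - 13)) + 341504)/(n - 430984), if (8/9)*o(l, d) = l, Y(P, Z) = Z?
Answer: -477680139/601540496 ≈ -0.79410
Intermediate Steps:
o(l, d) = 9*l/8
n = 3243224/2799 (n = -405403/((9/8)*(-311)) = -405403/(-2799/8) = -405403*(-8/2799) = 3243224/2799 ≈ 1158.7)
(Y(-48, 7*(-13 - 13)) + 341504)/(n - 430984) = (7*(-13 - 13) + 341504)/(3243224/2799 - 430984) = (7*(-26) + 341504)/(-1203080992/2799) = (-182 + 341504)*(-2799/1203080992) = 341322*(-2799/1203080992) = -477680139/601540496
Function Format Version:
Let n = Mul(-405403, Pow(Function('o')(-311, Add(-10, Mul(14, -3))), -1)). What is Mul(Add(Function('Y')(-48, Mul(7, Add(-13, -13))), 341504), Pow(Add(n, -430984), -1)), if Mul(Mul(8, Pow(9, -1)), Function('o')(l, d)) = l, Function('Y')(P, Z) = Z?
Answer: Rational(-477680139, 601540496) ≈ -0.79410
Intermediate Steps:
Function('o')(l, d) = Mul(Rational(9, 8), l)
n = Rational(3243224, 2799) (n = Mul(-405403, Pow(Mul(Rational(9, 8), -311), -1)) = Mul(-405403, Pow(Rational(-2799, 8), -1)) = Mul(-405403, Rational(-8, 2799)) = Rational(3243224, 2799) ≈ 1158.7)
Mul(Add(Function('Y')(-48, Mul(7, Add(-13, -13))), 341504), Pow(Add(n, -430984), -1)) = Mul(Add(Mul(7, Add(-13, -13)), 341504), Pow(Add(Rational(3243224, 2799), -430984), -1)) = Mul(Add(Mul(7, -26), 341504), Pow(Rational(-1203080992, 2799), -1)) = Mul(Add(-182, 341504), Rational(-2799, 1203080992)) = Mul(341322, Rational(-2799, 1203080992)) = Rational(-477680139, 601540496)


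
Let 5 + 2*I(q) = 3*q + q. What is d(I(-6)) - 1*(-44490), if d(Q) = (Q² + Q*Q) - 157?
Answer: 89507/2 ≈ 44754.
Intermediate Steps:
I(q) = -5/2 + 2*q (I(q) = -5/2 + (3*q + q)/2 = -5/2 + (4*q)/2 = -5/2 + 2*q)
d(Q) = -157 + 2*Q² (d(Q) = (Q² + Q²) - 157 = 2*Q² - 157 = -157 + 2*Q²)
d(I(-6)) - 1*(-44490) = (-157 + 2*(-5/2 + 2*(-6))²) - 1*(-44490) = (-157 + 2*(-5/2 - 12)²) + 44490 = (-157 + 2*(-29/2)²) + 44490 = (-157 + 2*(841/4)) + 44490 = (-157 + 841/2) + 44490 = 527/2 + 44490 = 89507/2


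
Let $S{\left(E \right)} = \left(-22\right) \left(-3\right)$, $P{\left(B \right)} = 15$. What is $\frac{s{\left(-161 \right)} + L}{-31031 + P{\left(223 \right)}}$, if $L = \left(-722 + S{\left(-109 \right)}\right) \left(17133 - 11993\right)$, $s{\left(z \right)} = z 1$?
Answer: $\frac{3372001}{31016} \approx 108.72$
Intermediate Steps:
$S{\left(E \right)} = 66$
$s{\left(z \right)} = z$
$L = -3371840$ ($L = \left(-722 + 66\right) \left(17133 - 11993\right) = \left(-656\right) 5140 = -3371840$)
$\frac{s{\left(-161 \right)} + L}{-31031 + P{\left(223 \right)}} = \frac{-161 - 3371840}{-31031 + 15} = - \frac{3372001}{-31016} = \left(-3372001\right) \left(- \frac{1}{31016}\right) = \frac{3372001}{31016}$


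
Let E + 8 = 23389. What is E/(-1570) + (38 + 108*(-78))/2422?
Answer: -4985343/271610 ≈ -18.355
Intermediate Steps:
E = 23381 (E = -8 + 23389 = 23381)
E/(-1570) + (38 + 108*(-78))/2422 = 23381/(-1570) + (38 + 108*(-78))/2422 = 23381*(-1/1570) + (38 - 8424)*(1/2422) = -23381/1570 - 8386*1/2422 = -23381/1570 - 599/173 = -4985343/271610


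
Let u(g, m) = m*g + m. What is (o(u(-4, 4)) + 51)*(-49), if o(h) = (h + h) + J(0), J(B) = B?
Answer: -1323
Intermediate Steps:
u(g, m) = m + g*m (u(g, m) = g*m + m = m + g*m)
o(h) = 2*h (o(h) = (h + h) + 0 = 2*h + 0 = 2*h)
(o(u(-4, 4)) + 51)*(-49) = (2*(4*(1 - 4)) + 51)*(-49) = (2*(4*(-3)) + 51)*(-49) = (2*(-12) + 51)*(-49) = (-24 + 51)*(-49) = 27*(-49) = -1323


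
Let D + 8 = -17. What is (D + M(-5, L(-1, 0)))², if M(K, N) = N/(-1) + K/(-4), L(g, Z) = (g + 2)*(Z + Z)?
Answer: 9025/16 ≈ 564.06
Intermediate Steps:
L(g, Z) = 2*Z*(2 + g) (L(g, Z) = (2 + g)*(2*Z) = 2*Z*(2 + g))
D = -25 (D = -8 - 17 = -25)
M(K, N) = -N - K/4 (M(K, N) = N*(-1) + K*(-¼) = -N - K/4)
(D + M(-5, L(-1, 0)))² = (-25 + (-2*0*(2 - 1) - ¼*(-5)))² = (-25 + (-2*0 + 5/4))² = (-25 + (-1*0 + 5/4))² = (-25 + (0 + 5/4))² = (-25 + 5/4)² = (-95/4)² = 9025/16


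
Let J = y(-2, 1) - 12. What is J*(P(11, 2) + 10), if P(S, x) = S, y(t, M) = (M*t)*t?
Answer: -168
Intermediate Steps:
y(t, M) = M*t²
J = -8 (J = 1*(-2)² - 12 = 1*4 - 12 = 4 - 12 = -8)
J*(P(11, 2) + 10) = -8*(11 + 10) = -8*21 = -168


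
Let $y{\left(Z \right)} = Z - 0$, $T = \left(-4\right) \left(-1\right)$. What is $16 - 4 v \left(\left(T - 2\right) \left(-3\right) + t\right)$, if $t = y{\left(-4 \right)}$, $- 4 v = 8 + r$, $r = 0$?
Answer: $-1280$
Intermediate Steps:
$T = 4$
$v = -2$ ($v = - \frac{8 + 0}{4} = \left(- \frac{1}{4}\right) 8 = -2$)
$y{\left(Z \right)} = Z$ ($y{\left(Z \right)} = Z + 0 = Z$)
$t = -4$
$16 - 4 v \left(\left(T - 2\right) \left(-3\right) + t\right) = 16 \left(-4\right) \left(-2\right) \left(\left(4 - 2\right) \left(-3\right) - 4\right) = 16 \cdot 8 \left(2 \left(-3\right) - 4\right) = 16 \cdot 8 \left(-6 - 4\right) = 16 \cdot 8 \left(-10\right) = 16 \left(-80\right) = -1280$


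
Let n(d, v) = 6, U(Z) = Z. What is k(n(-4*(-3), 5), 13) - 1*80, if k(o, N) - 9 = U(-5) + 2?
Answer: -74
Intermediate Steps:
k(o, N) = 6 (k(o, N) = 9 + (-5 + 2) = 9 - 3 = 6)
k(n(-4*(-3), 5), 13) - 1*80 = 6 - 1*80 = 6 - 80 = -74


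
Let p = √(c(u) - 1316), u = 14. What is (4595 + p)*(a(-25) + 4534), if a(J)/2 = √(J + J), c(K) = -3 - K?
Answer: 2*(2267 + 5*I*√2)*(4595 + I*√1333) ≈ 2.0833e+7 + 2.3052e+5*I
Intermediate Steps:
a(J) = 2*√2*√J (a(J) = 2*√(J + J) = 2*√(2*J) = 2*(√2*√J) = 2*√2*√J)
p = I*√1333 (p = √((-3 - 1*14) - 1316) = √((-3 - 14) - 1316) = √(-17 - 1316) = √(-1333) = I*√1333 ≈ 36.51*I)
(4595 + p)*(a(-25) + 4534) = (4595 + I*√1333)*(2*√2*√(-25) + 4534) = (4595 + I*√1333)*(2*√2*(5*I) + 4534) = (4595 + I*√1333)*(10*I*√2 + 4534) = (4595 + I*√1333)*(4534 + 10*I*√2) = (4534 + 10*I*√2)*(4595 + I*√1333)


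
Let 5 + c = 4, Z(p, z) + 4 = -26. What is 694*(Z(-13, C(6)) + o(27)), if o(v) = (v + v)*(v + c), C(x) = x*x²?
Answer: 953556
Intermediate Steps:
C(x) = x³
Z(p, z) = -30 (Z(p, z) = -4 - 26 = -30)
c = -1 (c = -5 + 4 = -1)
o(v) = 2*v*(-1 + v) (o(v) = (v + v)*(v - 1) = (2*v)*(-1 + v) = 2*v*(-1 + v))
694*(Z(-13, C(6)) + o(27)) = 694*(-30 + 2*27*(-1 + 27)) = 694*(-30 + 2*27*26) = 694*(-30 + 1404) = 694*1374 = 953556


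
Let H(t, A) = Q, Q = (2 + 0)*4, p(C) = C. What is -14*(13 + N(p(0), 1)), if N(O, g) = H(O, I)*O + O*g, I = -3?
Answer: -182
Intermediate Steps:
Q = 8 (Q = 2*4 = 8)
H(t, A) = 8
N(O, g) = 8*O + O*g
-14*(13 + N(p(0), 1)) = -14*(13 + 0*(8 + 1)) = -14*(13 + 0*9) = -14*(13 + 0) = -14*13 = -182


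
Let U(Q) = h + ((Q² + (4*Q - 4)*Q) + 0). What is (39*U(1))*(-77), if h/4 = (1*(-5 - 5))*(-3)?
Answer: -363363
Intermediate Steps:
h = 120 (h = 4*((1*(-5 - 5))*(-3)) = 4*((1*(-10))*(-3)) = 4*(-10*(-3)) = 4*30 = 120)
U(Q) = 120 + Q² + Q*(-4 + 4*Q) (U(Q) = 120 + ((Q² + (4*Q - 4)*Q) + 0) = 120 + ((Q² + (-4 + 4*Q)*Q) + 0) = 120 + ((Q² + Q*(-4 + 4*Q)) + 0) = 120 + (Q² + Q*(-4 + 4*Q)) = 120 + Q² + Q*(-4 + 4*Q))
(39*U(1))*(-77) = (39*(120 - 4*1 + 5*1²))*(-77) = (39*(120 - 4 + 5*1))*(-77) = (39*(120 - 4 + 5))*(-77) = (39*121)*(-77) = 4719*(-77) = -363363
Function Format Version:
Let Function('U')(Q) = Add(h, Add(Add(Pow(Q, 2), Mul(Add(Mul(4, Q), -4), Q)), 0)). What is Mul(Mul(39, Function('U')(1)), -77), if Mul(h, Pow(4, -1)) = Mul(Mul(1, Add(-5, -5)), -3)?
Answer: -363363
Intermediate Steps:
h = 120 (h = Mul(4, Mul(Mul(1, Add(-5, -5)), -3)) = Mul(4, Mul(Mul(1, -10), -3)) = Mul(4, Mul(-10, -3)) = Mul(4, 30) = 120)
Function('U')(Q) = Add(120, Pow(Q, 2), Mul(Q, Add(-4, Mul(4, Q)))) (Function('U')(Q) = Add(120, Add(Add(Pow(Q, 2), Mul(Add(Mul(4, Q), -4), Q)), 0)) = Add(120, Add(Add(Pow(Q, 2), Mul(Add(-4, Mul(4, Q)), Q)), 0)) = Add(120, Add(Add(Pow(Q, 2), Mul(Q, Add(-4, Mul(4, Q)))), 0)) = Add(120, Add(Pow(Q, 2), Mul(Q, Add(-4, Mul(4, Q))))) = Add(120, Pow(Q, 2), Mul(Q, Add(-4, Mul(4, Q)))))
Mul(Mul(39, Function('U')(1)), -77) = Mul(Mul(39, Add(120, Mul(-4, 1), Mul(5, Pow(1, 2)))), -77) = Mul(Mul(39, Add(120, -4, Mul(5, 1))), -77) = Mul(Mul(39, Add(120, -4, 5)), -77) = Mul(Mul(39, 121), -77) = Mul(4719, -77) = -363363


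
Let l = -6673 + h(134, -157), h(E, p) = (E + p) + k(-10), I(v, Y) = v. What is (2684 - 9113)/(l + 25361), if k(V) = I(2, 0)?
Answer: -6429/18667 ≈ -0.34440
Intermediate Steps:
k(V) = 2
h(E, p) = 2 + E + p (h(E, p) = (E + p) + 2 = 2 + E + p)
l = -6694 (l = -6673 + (2 + 134 - 157) = -6673 - 21 = -6694)
(2684 - 9113)/(l + 25361) = (2684 - 9113)/(-6694 + 25361) = -6429/18667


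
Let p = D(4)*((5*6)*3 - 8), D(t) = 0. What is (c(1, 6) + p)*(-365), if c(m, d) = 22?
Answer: -8030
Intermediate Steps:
p = 0 (p = 0*((5*6)*3 - 8) = 0*(30*3 - 8) = 0*(90 - 8) = 0*82 = 0)
(c(1, 6) + p)*(-365) = (22 + 0)*(-365) = 22*(-365) = -8030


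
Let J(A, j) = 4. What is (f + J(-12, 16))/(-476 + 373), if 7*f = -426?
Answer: 398/721 ≈ 0.55201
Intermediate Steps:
f = -426/7 (f = (⅐)*(-426) = -426/7 ≈ -60.857)
(f + J(-12, 16))/(-476 + 373) = (-426/7 + 4)/(-476 + 373) = -398/7/(-103) = -398/7*(-1/103) = 398/721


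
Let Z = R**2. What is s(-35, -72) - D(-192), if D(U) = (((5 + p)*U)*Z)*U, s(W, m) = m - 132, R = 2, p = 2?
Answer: -1032396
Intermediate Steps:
s(W, m) = -132 + m
Z = 4 (Z = 2**2 = 4)
D(U) = 28*U**2 (D(U) = (((5 + 2)*U)*4)*U = ((7*U)*4)*U = (28*U)*U = 28*U**2)
s(-35, -72) - D(-192) = (-132 - 72) - 28*(-192)**2 = -204 - 28*36864 = -204 - 1*1032192 = -204 - 1032192 = -1032396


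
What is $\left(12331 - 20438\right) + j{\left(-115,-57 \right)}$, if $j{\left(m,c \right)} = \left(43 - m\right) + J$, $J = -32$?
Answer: $-7981$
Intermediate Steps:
$j{\left(m,c \right)} = 11 - m$ ($j{\left(m,c \right)} = \left(43 - m\right) - 32 = 11 - m$)
$\left(12331 - 20438\right) + j{\left(-115,-57 \right)} = \left(12331 - 20438\right) + \left(11 - -115\right) = -8107 + \left(11 + 115\right) = -8107 + 126 = -7981$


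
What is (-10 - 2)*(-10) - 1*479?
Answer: -359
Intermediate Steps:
(-10 - 2)*(-10) - 1*479 = -12*(-10) - 479 = 120 - 479 = -359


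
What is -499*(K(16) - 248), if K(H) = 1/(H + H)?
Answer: 3959565/32 ≈ 1.2374e+5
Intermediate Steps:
K(H) = 1/(2*H)
-499*(K(16) - 248) = -499*((½)/16 - 248) = -499*((½)*(1/16) - 248) = -499*(1/32 - 248) = -499*(-7935/32) = 3959565/32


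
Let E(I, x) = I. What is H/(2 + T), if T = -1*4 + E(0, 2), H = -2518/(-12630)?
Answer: -1259/12630 ≈ -0.099683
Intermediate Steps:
H = 1259/6315 (H = -2518*(-1/12630) = 1259/6315 ≈ 0.19937)
T = -4 (T = -1*4 + 0 = -4 + 0 = -4)
H/(2 + T) = (1259/6315)/(2 - 4) = (1259/6315)/(-2) = -½*1259/6315 = -1259/12630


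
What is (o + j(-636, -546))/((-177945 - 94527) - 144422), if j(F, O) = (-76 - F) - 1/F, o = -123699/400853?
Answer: -142689532769/106284001930152 ≈ -0.0013425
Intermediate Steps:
o = -123699/400853 (o = -123699*1/400853 = -123699/400853 ≈ -0.30859)
j(F, O) = -76 - F - 1/F
(o + j(-636, -546))/((-177945 - 94527) - 144422) = (-123699/400853 + (-76 - 1*(-636) - 1/(-636)))/((-177945 - 94527) - 144422) = (-123699/400853 + (-76 + 636 - 1*(-1/636)))/(-272472 - 144422) = (-123699/400853 + (-76 + 636 + 1/636))/(-416894) = (-123699/400853 + 356161/636)*(-1/416894) = (142689532769/254942508)*(-1/416894) = -142689532769/106284001930152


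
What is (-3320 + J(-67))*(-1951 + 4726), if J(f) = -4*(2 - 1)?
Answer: -9224100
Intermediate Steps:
J(f) = -4 (J(f) = -4*1 = -4)
(-3320 + J(-67))*(-1951 + 4726) = (-3320 - 4)*(-1951 + 4726) = -3324*2775 = -9224100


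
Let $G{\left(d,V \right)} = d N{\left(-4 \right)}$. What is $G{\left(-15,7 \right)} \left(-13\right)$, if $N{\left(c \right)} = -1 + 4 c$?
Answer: $-3315$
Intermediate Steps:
$G{\left(d,V \right)} = - 17 d$ ($G{\left(d,V \right)} = d \left(-1 + 4 \left(-4\right)\right) = d \left(-1 - 16\right) = d \left(-17\right) = - 17 d$)
$G{\left(-15,7 \right)} \left(-13\right) = \left(-17\right) \left(-15\right) \left(-13\right) = 255 \left(-13\right) = -3315$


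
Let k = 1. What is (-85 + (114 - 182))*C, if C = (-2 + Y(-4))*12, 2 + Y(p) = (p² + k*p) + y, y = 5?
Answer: -23868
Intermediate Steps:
Y(p) = 3 + p + p² (Y(p) = -2 + ((p² + 1*p) + 5) = -2 + ((p² + p) + 5) = -2 + ((p + p²) + 5) = -2 + (5 + p + p²) = 3 + p + p²)
C = 156 (C = (-2 + (3 - 4 + (-4)²))*12 = (-2 + (3 - 4 + 16))*12 = (-2 + 15)*12 = 13*12 = 156)
(-85 + (114 - 182))*C = (-85 + (114 - 182))*156 = (-85 - 68)*156 = -153*156 = -23868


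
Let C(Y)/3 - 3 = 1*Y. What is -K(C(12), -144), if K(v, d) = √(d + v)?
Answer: -3*I*√11 ≈ -9.9499*I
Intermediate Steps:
C(Y) = 9 + 3*Y (C(Y) = 9 + 3*(1*Y) = 9 + 3*Y)
-K(C(12), -144) = -√(-144 + (9 + 3*12)) = -√(-144 + (9 + 36)) = -√(-144 + 45) = -√(-99) = -3*I*√11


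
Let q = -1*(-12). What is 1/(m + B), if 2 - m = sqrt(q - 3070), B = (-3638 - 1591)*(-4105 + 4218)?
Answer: I/(sqrt(3058) - 590875*I) ≈ -1.6924e-6 + 1.5839e-10*I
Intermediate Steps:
q = 12
B = -590877 (B = -5229*113 = -590877)
m = 2 - I*sqrt(3058) (m = 2 - sqrt(12 - 3070) = 2 - sqrt(-3058) = 2 - I*sqrt(3058) ≈ 2.0 - 55.299*I)
1/(m + B) = 1/((2 - I*sqrt(3058)) - 590877) = 1/(-590875 - I*sqrt(3058))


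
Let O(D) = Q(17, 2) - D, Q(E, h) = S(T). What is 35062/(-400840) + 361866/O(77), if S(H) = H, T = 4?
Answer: -72526463483/14630660 ≈ -4957.2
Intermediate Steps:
Q(E, h) = 4
O(D) = 4 - D
35062/(-400840) + 361866/O(77) = 35062/(-400840) + 361866/(4 - 1*77) = 35062*(-1/400840) + 361866/(4 - 77) = -17531/200420 + 361866/(-73) = -17531/200420 + 361866*(-1/73) = -17531/200420 - 361866/73 = -72526463483/14630660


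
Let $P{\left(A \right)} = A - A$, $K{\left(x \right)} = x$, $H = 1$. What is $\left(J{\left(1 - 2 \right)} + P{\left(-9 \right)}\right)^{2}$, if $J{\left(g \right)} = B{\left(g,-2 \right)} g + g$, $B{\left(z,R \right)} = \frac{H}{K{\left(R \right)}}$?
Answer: $\frac{1}{4} \approx 0.25$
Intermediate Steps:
$P{\left(A \right)} = 0$
$B{\left(z,R \right)} = \frac{1}{R}$ ($B{\left(z,R \right)} = 1 \frac{1}{R} = \frac{1}{R}$)
$J{\left(g \right)} = \frac{g}{2}$ ($J{\left(g \right)} = \frac{g}{-2} + g = - \frac{g}{2} + g = \frac{g}{2}$)
$\left(J{\left(1 - 2 \right)} + P{\left(-9 \right)}\right)^{2} = \left(\frac{1 - 2}{2} + 0\right)^{2} = \left(\frac{1}{2} \left(-1\right) + 0\right)^{2} = \left(- \frac{1}{2} + 0\right)^{2} = \left(- \frac{1}{2}\right)^{2} = \frac{1}{4}$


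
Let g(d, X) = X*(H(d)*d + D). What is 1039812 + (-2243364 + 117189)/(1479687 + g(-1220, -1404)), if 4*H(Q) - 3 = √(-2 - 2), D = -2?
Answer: 7755269684671915/7458343349 + 1618614504*I/7458343349 ≈ 1.0398e+6 + 0.21702*I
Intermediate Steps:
H(Q) = ¾ + I/2 (H(Q) = ¾ + √(-2 - 2)/4 = ¾ + √(-4)/4 = ¾ + (2*I)/4 = ¾ + I/2)
g(d, X) = X*(-2 + d*(¾ + I/2)) (g(d, X) = X*((¾ + I/2)*d - 2) = X*(d*(¾ + I/2) - 2) = X*(-2 + d*(¾ + I/2)))
1039812 + (-2243364 + 117189)/(1479687 + g(-1220, -1404)) = 1039812 + (-2243364 + 117189)/(1479687 + (¼)*(-1404)*(-8 - 1220*(3 + 2*I))) = 1039812 - 2126175/(1479687 + (¼)*(-1404)*(-8 + (-3660 - 2440*I))) = 1039812 - 2126175/(1479687 + (¼)*(-1404)*(-3668 - 2440*I)) = 1039812 - 2126175/(1479687 + (1287468 + 856440*I)) = 1039812 - 2126175*(2767155 - 856440*I)/8390636267625 = 1039812 - 28349*(2767155 - 856440*I)/111875150235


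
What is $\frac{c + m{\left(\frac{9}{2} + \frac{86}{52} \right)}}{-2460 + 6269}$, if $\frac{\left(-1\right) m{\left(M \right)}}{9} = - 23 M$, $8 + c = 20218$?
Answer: $\frac{279290}{49517} \approx 5.6403$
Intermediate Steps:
$c = 20210$ ($c = -8 + 20218 = 20210$)
$m{\left(M \right)} = 207 M$ ($m{\left(M \right)} = - 9 \left(- 23 M\right) = 207 M$)
$\frac{c + m{\left(\frac{9}{2} + \frac{86}{52} \right)}}{-2460 + 6269} = \frac{20210 + 207 \left(\frac{9}{2} + \frac{86}{52}\right)}{-2460 + 6269} = \frac{20210 + 207 \left(9 \cdot \frac{1}{2} + 86 \cdot \frac{1}{52}\right)}{3809} = \left(20210 + 207 \left(\frac{9}{2} + \frac{43}{26}\right)\right) \frac{1}{3809} = \left(20210 + 207 \cdot \frac{80}{13}\right) \frac{1}{3809} = \left(20210 + \frac{16560}{13}\right) \frac{1}{3809} = \frac{279290}{13} \cdot \frac{1}{3809} = \frac{279290}{49517}$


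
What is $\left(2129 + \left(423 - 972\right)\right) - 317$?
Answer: $1263$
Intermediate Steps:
$\left(2129 + \left(423 - 972\right)\right) - 317 = \left(2129 - 549\right) - 317 = 1580 - 317 = 1263$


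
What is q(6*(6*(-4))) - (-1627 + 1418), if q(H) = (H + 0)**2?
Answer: 20945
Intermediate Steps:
q(H) = H**2
q(6*(6*(-4))) - (-1627 + 1418) = (6*(6*(-4)))**2 - (-1627 + 1418) = (6*(-24))**2 - 1*(-209) = (-144)**2 + 209 = 20736 + 209 = 20945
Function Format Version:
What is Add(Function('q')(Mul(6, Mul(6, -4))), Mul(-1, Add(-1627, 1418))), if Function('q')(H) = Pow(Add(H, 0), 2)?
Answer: 20945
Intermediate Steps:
Function('q')(H) = Pow(H, 2)
Add(Function('q')(Mul(6, Mul(6, -4))), Mul(-1, Add(-1627, 1418))) = Add(Pow(Mul(6, Mul(6, -4)), 2), Mul(-1, Add(-1627, 1418))) = Add(Pow(Mul(6, -24), 2), Mul(-1, -209)) = Add(Pow(-144, 2), 209) = Add(20736, 209) = 20945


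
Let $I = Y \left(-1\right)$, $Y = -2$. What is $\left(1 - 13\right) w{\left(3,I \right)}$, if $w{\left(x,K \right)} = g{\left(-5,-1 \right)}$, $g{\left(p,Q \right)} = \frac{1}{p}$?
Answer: $\frac{12}{5} \approx 2.4$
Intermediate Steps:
$I = 2$ ($I = \left(-2\right) \left(-1\right) = 2$)
$w{\left(x,K \right)} = - \frac{1}{5}$ ($w{\left(x,K \right)} = \frac{1}{-5} = - \frac{1}{5}$)
$\left(1 - 13\right) w{\left(3,I \right)} = \left(1 - 13\right) \left(- \frac{1}{5}\right) = \left(-12\right) \left(- \frac{1}{5}\right) = \frac{12}{5}$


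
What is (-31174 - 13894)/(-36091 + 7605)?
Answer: 22534/14243 ≈ 1.5821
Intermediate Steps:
(-31174 - 13894)/(-36091 + 7605) = -45068/(-28486) = -45068*(-1/28486) = 22534/14243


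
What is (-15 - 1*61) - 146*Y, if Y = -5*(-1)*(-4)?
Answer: 2844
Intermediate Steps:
Y = -20 (Y = 5*(-4) = -20)
(-15 - 1*61) - 146*Y = (-15 - 1*61) - 146*(-20) = (-15 - 61) + 2920 = -76 + 2920 = 2844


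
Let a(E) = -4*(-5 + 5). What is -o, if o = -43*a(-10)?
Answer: 0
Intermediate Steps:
a(E) = 0 (a(E) = -4*0 = 0)
o = 0 (o = -43*0 = 0)
-o = -1*0 = 0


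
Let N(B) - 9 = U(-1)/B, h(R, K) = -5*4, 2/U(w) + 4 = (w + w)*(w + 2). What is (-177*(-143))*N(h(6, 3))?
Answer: 4564417/20 ≈ 2.2822e+5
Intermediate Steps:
U(w) = 2/(-4 + 2*w*(2 + w)) (U(w) = 2/(-4 + (w + w)*(w + 2)) = 2/(-4 + (2*w)*(2 + w)) = 2/(-4 + 2*w*(2 + w)))
h(R, K) = -20
N(B) = 9 - 1/(3*B) (N(B) = 9 + 1/((-2 + (-1)² + 2*(-1))*B) = 9 + 1/((-2 + 1 - 2)*B) = 9 + 1/((-3)*B) = 9 - 1/(3*B))
(-177*(-143))*N(h(6, 3)) = (-177*(-143))*(9 - ⅓/(-20)) = 25311*(9 - ⅓*(-1/20)) = 25311*(9 + 1/60) = 25311*(541/60) = 4564417/20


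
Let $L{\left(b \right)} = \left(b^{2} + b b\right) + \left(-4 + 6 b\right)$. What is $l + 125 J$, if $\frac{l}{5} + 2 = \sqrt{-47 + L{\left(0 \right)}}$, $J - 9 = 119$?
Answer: $15990 + 5 i \sqrt{51} \approx 15990.0 + 35.707 i$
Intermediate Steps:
$J = 128$ ($J = 9 + 119 = 128$)
$L{\left(b \right)} = -4 + 2 b^{2} + 6 b$ ($L{\left(b \right)} = \left(b^{2} + b^{2}\right) + \left(-4 + 6 b\right) = 2 b^{2} + \left(-4 + 6 b\right) = -4 + 2 b^{2} + 6 b$)
$l = -10 + 5 i \sqrt{51}$ ($l = -10 + 5 \sqrt{-47 + \left(-4 + 2 \cdot 0^{2} + 6 \cdot 0\right)} = -10 + 5 \sqrt{-47 + \left(-4 + 2 \cdot 0 + 0\right)} = -10 + 5 \sqrt{-47 + \left(-4 + 0 + 0\right)} = -10 + 5 \sqrt{-47 - 4} = -10 + 5 \sqrt{-51} = -10 + 5 i \sqrt{51} \approx -10.0 + 35.707 i$)
$l + 125 J = \left(-10 + 5 i \sqrt{51}\right) + 125 \cdot 128 = \left(-10 + 5 i \sqrt{51}\right) + 16000 = 15990 + 5 i \sqrt{51}$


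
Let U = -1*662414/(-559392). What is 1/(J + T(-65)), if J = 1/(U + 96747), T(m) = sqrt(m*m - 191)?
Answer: -3784298084481912/1476944087006152877316529 + 732247936046699054161*sqrt(4034)/2953888174012305754633058 ≈ 0.015745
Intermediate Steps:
T(m) = sqrt(-191 + m**2) (T(m) = sqrt(m**2 - 191) = sqrt(-191 + m**2))
U = 331207/279696 (U = -662414*(-1/559392) = 331207/279696 ≈ 1.1842)
J = 279696/27060080119 (J = 1/(331207/279696 + 96747) = 1/(27060080119/279696) = 279696/27060080119 ≈ 1.0336e-5)
1/(J + T(-65)) = 1/(279696/27060080119 + sqrt(-191 + (-65)**2)) = 1/(279696/27060080119 + sqrt(-191 + 4225)) = 1/(279696/27060080119 + sqrt(4034))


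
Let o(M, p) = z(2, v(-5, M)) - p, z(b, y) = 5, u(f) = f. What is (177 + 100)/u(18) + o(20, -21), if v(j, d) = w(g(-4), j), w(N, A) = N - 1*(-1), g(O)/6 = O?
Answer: 745/18 ≈ 41.389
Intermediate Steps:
g(O) = 6*O
w(N, A) = 1 + N (w(N, A) = N + 1 = 1 + N)
v(j, d) = -23 (v(j, d) = 1 + 6*(-4) = 1 - 24 = -23)
o(M, p) = 5 - p
(177 + 100)/u(18) + o(20, -21) = (177 + 100)/18 + (5 - 1*(-21)) = 277*(1/18) + (5 + 21) = 277/18 + 26 = 745/18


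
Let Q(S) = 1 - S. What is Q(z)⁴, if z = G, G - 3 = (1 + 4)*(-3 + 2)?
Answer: 81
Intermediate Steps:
G = -2 (G = 3 + (1 + 4)*(-3 + 2) = 3 + 5*(-1) = 3 - 5 = -2)
z = -2
Q(z)⁴ = (1 - 1*(-2))⁴ = (1 + 2)⁴ = 3⁴ = 81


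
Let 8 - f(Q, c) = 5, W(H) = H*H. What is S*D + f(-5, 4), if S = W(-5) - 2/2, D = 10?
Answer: 243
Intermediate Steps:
W(H) = H²
f(Q, c) = 3 (f(Q, c) = 8 - 1*5 = 8 - 5 = 3)
S = 24 (S = (-5)² - 2/2 = 25 - 2*½ = 25 - 1 = 24)
S*D + f(-5, 4) = 24*10 + 3 = 240 + 3 = 243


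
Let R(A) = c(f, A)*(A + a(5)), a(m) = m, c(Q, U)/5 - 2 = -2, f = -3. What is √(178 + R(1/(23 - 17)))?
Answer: √178 ≈ 13.342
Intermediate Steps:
c(Q, U) = 0 (c(Q, U) = 10 + 5*(-2) = 10 - 10 = 0)
R(A) = 0 (R(A) = 0*(A + 5) = 0*(5 + A) = 0)
√(178 + R(1/(23 - 17))) = √(178 + 0) = √178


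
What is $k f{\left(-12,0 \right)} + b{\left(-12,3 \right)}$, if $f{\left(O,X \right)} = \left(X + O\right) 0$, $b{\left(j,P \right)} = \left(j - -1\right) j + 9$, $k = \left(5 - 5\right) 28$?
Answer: $141$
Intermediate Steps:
$k = 0$ ($k = \left(5 - 5\right) 28 = 0 \cdot 28 = 0$)
$b{\left(j,P \right)} = 9 + j \left(1 + j\right)$ ($b{\left(j,P \right)} = \left(j + 1\right) j + 9 = \left(1 + j\right) j + 9 = j \left(1 + j\right) + 9 = 9 + j \left(1 + j\right)$)
$f{\left(O,X \right)} = 0$ ($f{\left(O,X \right)} = \left(O + X\right) 0 = 0$)
$k f{\left(-12,0 \right)} + b{\left(-12,3 \right)} = 0 \cdot 0 + \left(9 - 12 + \left(-12\right)^{2}\right) = 0 + \left(9 - 12 + 144\right) = 0 + 141 = 141$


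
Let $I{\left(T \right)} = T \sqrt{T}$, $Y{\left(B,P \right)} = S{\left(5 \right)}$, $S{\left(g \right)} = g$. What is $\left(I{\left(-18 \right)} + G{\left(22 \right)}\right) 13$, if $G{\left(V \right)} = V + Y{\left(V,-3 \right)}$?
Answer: $351 - 702 i \sqrt{2} \approx 351.0 - 992.78 i$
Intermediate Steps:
$Y{\left(B,P \right)} = 5$
$I{\left(T \right)} = T^{\frac{3}{2}}$
$G{\left(V \right)} = 5 + V$ ($G{\left(V \right)} = V + 5 = 5 + V$)
$\left(I{\left(-18 \right)} + G{\left(22 \right)}\right) 13 = \left(\left(-18\right)^{\frac{3}{2}} + \left(5 + 22\right)\right) 13 = \left(- 54 i \sqrt{2} + 27\right) 13 = \left(27 - 54 i \sqrt{2}\right) 13 = 351 - 702 i \sqrt{2}$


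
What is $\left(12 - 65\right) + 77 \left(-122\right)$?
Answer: $-9447$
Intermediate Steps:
$\left(12 - 65\right) + 77 \left(-122\right) = \left(12 - 65\right) - 9394 = -53 - 9394 = -9447$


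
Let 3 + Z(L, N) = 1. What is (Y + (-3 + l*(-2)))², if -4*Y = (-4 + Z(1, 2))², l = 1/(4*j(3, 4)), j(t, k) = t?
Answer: 5329/36 ≈ 148.03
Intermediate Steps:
Z(L, N) = -2 (Z(L, N) = -3 + 1 = -2)
l = 1/12 (l = 1/(4*3) = (¼)*(⅓) = 1/12 ≈ 0.083333)
Y = -9 (Y = -(-4 - 2)²/4 = -¼*(-6)² = -¼*36 = -9)
(Y + (-3 + l*(-2)))² = (-9 + (-3 + (1/12)*(-2)))² = (-9 + (-3 - ⅙))² = (-9 - 19/6)² = (-73/6)² = 5329/36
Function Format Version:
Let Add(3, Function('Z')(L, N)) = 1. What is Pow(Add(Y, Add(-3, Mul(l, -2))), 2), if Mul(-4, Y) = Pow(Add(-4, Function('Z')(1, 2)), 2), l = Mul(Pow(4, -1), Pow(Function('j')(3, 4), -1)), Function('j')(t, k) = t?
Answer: Rational(5329, 36) ≈ 148.03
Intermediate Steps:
Function('Z')(L, N) = -2 (Function('Z')(L, N) = Add(-3, 1) = -2)
l = Rational(1, 12) (l = Mul(Pow(4, -1), Pow(3, -1)) = Mul(Rational(1, 4), Rational(1, 3)) = Rational(1, 12) ≈ 0.083333)
Y = -9 (Y = Mul(Rational(-1, 4), Pow(Add(-4, -2), 2)) = Mul(Rational(-1, 4), Pow(-6, 2)) = Mul(Rational(-1, 4), 36) = -9)
Pow(Add(Y, Add(-3, Mul(l, -2))), 2) = Pow(Add(-9, Add(-3, Mul(Rational(1, 12), -2))), 2) = Pow(Add(-9, Add(-3, Rational(-1, 6))), 2) = Pow(Add(-9, Rational(-19, 6)), 2) = Pow(Rational(-73, 6), 2) = Rational(5329, 36)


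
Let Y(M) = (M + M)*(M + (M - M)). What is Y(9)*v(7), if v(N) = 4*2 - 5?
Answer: 486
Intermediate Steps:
v(N) = 3 (v(N) = 8 - 5 = 3)
Y(M) = 2*M² (Y(M) = (2*M)*(M + 0) = (2*M)*M = 2*M²)
Y(9)*v(7) = (2*9²)*3 = (2*81)*3 = 162*3 = 486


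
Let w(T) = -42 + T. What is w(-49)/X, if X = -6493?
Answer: 91/6493 ≈ 0.014015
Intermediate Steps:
w(-49)/X = (-42 - 49)/(-6493) = -91*(-1/6493) = 91/6493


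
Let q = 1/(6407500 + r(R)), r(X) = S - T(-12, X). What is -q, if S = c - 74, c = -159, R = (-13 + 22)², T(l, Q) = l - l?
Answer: -1/6407267 ≈ -1.5607e-7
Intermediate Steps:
T(l, Q) = 0
R = 81 (R = 9² = 81)
S = -233 (S = -159 - 74 = -233)
r(X) = -233 (r(X) = -233 - 1*0 = -233 + 0 = -233)
q = 1/6407267 (q = 1/(6407500 - 233) = 1/6407267 ≈ 1.5607e-7)
-q = -1*1/6407267 = -1/6407267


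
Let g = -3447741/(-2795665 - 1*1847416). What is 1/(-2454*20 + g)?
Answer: -4643081/227878967739 ≈ -2.0375e-5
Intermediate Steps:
g = 3447741/4643081 (g = -3447741/(-2795665 - 1847416) = -3447741/(-4643081) = -3447741*(-1/4643081) = 3447741/4643081 ≈ 0.74255)
1/(-2454*20 + g) = 1/(-2454*20 + 3447741/4643081) = 1/(-49080 + 3447741/4643081) = 1/(-227878967739/4643081) = -4643081/227878967739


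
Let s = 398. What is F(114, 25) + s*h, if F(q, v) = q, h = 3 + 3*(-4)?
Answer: -3468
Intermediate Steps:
h = -9 (h = 3 - 12 = -9)
F(114, 25) + s*h = 114 + 398*(-9) = 114 - 3582 = -3468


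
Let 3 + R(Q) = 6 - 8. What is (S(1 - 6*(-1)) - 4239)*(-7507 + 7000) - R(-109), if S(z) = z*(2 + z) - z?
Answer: 2120786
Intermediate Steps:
R(Q) = -5 (R(Q) = -3 + (6 - 8) = -3 - 2 = -5)
S(z) = -z + z*(2 + z)
(S(1 - 6*(-1)) - 4239)*(-7507 + 7000) - R(-109) = ((1 - 6*(-1))*(1 + (1 - 6*(-1))) - 4239)*(-7507 + 7000) - 1*(-5) = ((1 + 6)*(1 + (1 + 6)) - 4239)*(-507) + 5 = (7*(1 + 7) - 4239)*(-507) + 5 = (7*8 - 4239)*(-507) + 5 = (56 - 4239)*(-507) + 5 = -4183*(-507) + 5 = 2120781 + 5 = 2120786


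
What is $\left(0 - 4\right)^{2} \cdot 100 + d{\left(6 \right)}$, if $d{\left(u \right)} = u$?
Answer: $1606$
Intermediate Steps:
$\left(0 - 4\right)^{2} \cdot 100 + d{\left(6 \right)} = \left(0 - 4\right)^{2} \cdot 100 + 6 = \left(-4\right)^{2} \cdot 100 + 6 = 16 \cdot 100 + 6 = 1600 + 6 = 1606$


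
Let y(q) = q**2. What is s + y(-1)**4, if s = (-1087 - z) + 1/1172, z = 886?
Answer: -2311183/1172 ≈ -1972.0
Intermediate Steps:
s = -2312355/1172 (s = (-1087 - 1*886) + 1/1172 = (-1087 - 886) + 1/1172 = -1973 + 1/1172 = -2312355/1172 ≈ -1973.0)
s + y(-1)**4 = -2312355/1172 + ((-1)**2)**4 = -2312355/1172 + 1**4 = -2312355/1172 + 1 = -2311183/1172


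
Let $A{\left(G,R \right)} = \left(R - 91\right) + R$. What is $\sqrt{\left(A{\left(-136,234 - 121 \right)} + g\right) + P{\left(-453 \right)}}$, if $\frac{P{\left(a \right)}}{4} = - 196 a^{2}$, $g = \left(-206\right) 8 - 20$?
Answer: $i \sqrt{160885389} \approx 12684.0 i$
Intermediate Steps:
$A{\left(G,R \right)} = -91 + 2 R$ ($A{\left(G,R \right)} = \left(-91 + R\right) + R = -91 + 2 R$)
$g = -1668$ ($g = -1648 - 20 = -1668$)
$P{\left(a \right)} = - 784 a^{2}$ ($P{\left(a \right)} = 4 \left(- 196 a^{2}\right) = - 784 a^{2}$)
$\sqrt{\left(A{\left(-136,234 - 121 \right)} + g\right) + P{\left(-453 \right)}} = \sqrt{\left(\left(-91 + 2 \left(234 - 121\right)\right) - 1668\right) - 784 \left(-453\right)^{2}} = \sqrt{\left(\left(-91 + 2 \cdot 113\right) - 1668\right) - 160883856} = \sqrt{\left(\left(-91 + 226\right) - 1668\right) - 160883856} = \sqrt{\left(135 - 1668\right) - 160883856} = \sqrt{-1533 - 160883856} = \sqrt{-160885389} = i \sqrt{160885389}$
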